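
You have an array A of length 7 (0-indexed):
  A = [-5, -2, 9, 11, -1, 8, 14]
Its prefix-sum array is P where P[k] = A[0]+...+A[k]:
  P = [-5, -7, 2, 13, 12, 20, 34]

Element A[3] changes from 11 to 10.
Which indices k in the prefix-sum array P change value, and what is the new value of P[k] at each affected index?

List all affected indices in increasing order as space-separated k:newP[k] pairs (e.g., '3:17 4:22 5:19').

P[k] = A[0] + ... + A[k]
P[k] includes A[3] iff k >= 3
Affected indices: 3, 4, ..., 6; delta = -1
  P[3]: 13 + -1 = 12
  P[4]: 12 + -1 = 11
  P[5]: 20 + -1 = 19
  P[6]: 34 + -1 = 33

Answer: 3:12 4:11 5:19 6:33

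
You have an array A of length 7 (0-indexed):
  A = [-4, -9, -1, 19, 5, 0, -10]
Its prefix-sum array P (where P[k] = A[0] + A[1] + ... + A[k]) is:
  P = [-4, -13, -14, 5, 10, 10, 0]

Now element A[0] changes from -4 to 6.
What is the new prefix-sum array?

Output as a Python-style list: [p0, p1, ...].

Answer: [6, -3, -4, 15, 20, 20, 10]

Derivation:
Change: A[0] -4 -> 6, delta = 10
P[k] for k < 0: unchanged (A[0] not included)
P[k] for k >= 0: shift by delta = 10
  P[0] = -4 + 10 = 6
  P[1] = -13 + 10 = -3
  P[2] = -14 + 10 = -4
  P[3] = 5 + 10 = 15
  P[4] = 10 + 10 = 20
  P[5] = 10 + 10 = 20
  P[6] = 0 + 10 = 10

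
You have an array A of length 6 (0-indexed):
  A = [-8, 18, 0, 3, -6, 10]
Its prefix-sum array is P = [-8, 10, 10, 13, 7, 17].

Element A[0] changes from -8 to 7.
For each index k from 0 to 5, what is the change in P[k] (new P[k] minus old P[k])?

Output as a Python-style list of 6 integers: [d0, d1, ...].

Answer: [15, 15, 15, 15, 15, 15]

Derivation:
Element change: A[0] -8 -> 7, delta = 15
For k < 0: P[k] unchanged, delta_P[k] = 0
For k >= 0: P[k] shifts by exactly 15
Delta array: [15, 15, 15, 15, 15, 15]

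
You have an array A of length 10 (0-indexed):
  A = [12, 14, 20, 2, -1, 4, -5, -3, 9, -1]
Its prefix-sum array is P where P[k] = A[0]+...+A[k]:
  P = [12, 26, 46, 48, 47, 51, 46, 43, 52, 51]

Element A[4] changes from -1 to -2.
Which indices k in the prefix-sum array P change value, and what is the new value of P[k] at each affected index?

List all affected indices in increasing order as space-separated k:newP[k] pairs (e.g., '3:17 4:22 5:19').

P[k] = A[0] + ... + A[k]
P[k] includes A[4] iff k >= 4
Affected indices: 4, 5, ..., 9; delta = -1
  P[4]: 47 + -1 = 46
  P[5]: 51 + -1 = 50
  P[6]: 46 + -1 = 45
  P[7]: 43 + -1 = 42
  P[8]: 52 + -1 = 51
  P[9]: 51 + -1 = 50

Answer: 4:46 5:50 6:45 7:42 8:51 9:50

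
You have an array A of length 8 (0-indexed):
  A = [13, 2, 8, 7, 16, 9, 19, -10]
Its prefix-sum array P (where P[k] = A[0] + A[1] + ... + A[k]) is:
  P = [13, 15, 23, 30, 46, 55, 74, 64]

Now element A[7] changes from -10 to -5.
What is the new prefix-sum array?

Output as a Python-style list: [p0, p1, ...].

Change: A[7] -10 -> -5, delta = 5
P[k] for k < 7: unchanged (A[7] not included)
P[k] for k >= 7: shift by delta = 5
  P[0] = 13 + 0 = 13
  P[1] = 15 + 0 = 15
  P[2] = 23 + 0 = 23
  P[3] = 30 + 0 = 30
  P[4] = 46 + 0 = 46
  P[5] = 55 + 0 = 55
  P[6] = 74 + 0 = 74
  P[7] = 64 + 5 = 69

Answer: [13, 15, 23, 30, 46, 55, 74, 69]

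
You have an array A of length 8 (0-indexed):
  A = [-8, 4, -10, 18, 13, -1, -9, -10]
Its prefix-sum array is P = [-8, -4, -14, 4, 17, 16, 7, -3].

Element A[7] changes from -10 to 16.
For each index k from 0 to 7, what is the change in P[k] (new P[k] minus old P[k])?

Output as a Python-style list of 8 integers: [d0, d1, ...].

Element change: A[7] -10 -> 16, delta = 26
For k < 7: P[k] unchanged, delta_P[k] = 0
For k >= 7: P[k] shifts by exactly 26
Delta array: [0, 0, 0, 0, 0, 0, 0, 26]

Answer: [0, 0, 0, 0, 0, 0, 0, 26]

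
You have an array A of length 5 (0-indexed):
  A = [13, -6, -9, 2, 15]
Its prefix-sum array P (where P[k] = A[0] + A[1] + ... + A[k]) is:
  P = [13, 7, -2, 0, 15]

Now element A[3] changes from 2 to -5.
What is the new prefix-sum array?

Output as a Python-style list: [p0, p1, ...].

Answer: [13, 7, -2, -7, 8]

Derivation:
Change: A[3] 2 -> -5, delta = -7
P[k] for k < 3: unchanged (A[3] not included)
P[k] for k >= 3: shift by delta = -7
  P[0] = 13 + 0 = 13
  P[1] = 7 + 0 = 7
  P[2] = -2 + 0 = -2
  P[3] = 0 + -7 = -7
  P[4] = 15 + -7 = 8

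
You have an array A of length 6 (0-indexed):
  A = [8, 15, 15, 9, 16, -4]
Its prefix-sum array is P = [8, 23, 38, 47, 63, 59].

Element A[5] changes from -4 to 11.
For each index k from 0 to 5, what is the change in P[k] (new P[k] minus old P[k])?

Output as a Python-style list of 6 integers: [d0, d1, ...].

Element change: A[5] -4 -> 11, delta = 15
For k < 5: P[k] unchanged, delta_P[k] = 0
For k >= 5: P[k] shifts by exactly 15
Delta array: [0, 0, 0, 0, 0, 15]

Answer: [0, 0, 0, 0, 0, 15]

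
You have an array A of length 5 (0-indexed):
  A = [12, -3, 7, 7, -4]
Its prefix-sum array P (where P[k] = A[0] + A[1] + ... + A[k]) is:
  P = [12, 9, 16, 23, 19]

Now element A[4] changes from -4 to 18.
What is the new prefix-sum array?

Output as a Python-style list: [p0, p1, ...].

Change: A[4] -4 -> 18, delta = 22
P[k] for k < 4: unchanged (A[4] not included)
P[k] for k >= 4: shift by delta = 22
  P[0] = 12 + 0 = 12
  P[1] = 9 + 0 = 9
  P[2] = 16 + 0 = 16
  P[3] = 23 + 0 = 23
  P[4] = 19 + 22 = 41

Answer: [12, 9, 16, 23, 41]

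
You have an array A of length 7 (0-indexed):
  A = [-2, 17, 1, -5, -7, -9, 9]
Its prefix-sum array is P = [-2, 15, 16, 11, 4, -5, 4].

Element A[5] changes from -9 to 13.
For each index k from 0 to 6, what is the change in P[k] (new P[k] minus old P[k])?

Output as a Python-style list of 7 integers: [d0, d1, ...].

Answer: [0, 0, 0, 0, 0, 22, 22]

Derivation:
Element change: A[5] -9 -> 13, delta = 22
For k < 5: P[k] unchanged, delta_P[k] = 0
For k >= 5: P[k] shifts by exactly 22
Delta array: [0, 0, 0, 0, 0, 22, 22]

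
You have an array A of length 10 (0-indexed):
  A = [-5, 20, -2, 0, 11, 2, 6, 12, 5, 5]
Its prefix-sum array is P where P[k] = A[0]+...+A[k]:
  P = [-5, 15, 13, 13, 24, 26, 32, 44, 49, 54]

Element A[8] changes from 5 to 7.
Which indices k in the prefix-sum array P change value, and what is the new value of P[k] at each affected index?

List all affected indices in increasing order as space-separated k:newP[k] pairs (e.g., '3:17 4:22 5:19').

Answer: 8:51 9:56

Derivation:
P[k] = A[0] + ... + A[k]
P[k] includes A[8] iff k >= 8
Affected indices: 8, 9, ..., 9; delta = 2
  P[8]: 49 + 2 = 51
  P[9]: 54 + 2 = 56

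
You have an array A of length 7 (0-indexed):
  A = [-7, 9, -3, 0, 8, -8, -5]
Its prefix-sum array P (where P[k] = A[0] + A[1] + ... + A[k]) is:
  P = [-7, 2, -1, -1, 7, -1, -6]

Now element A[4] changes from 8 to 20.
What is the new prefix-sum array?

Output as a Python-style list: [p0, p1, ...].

Answer: [-7, 2, -1, -1, 19, 11, 6]

Derivation:
Change: A[4] 8 -> 20, delta = 12
P[k] for k < 4: unchanged (A[4] not included)
P[k] for k >= 4: shift by delta = 12
  P[0] = -7 + 0 = -7
  P[1] = 2 + 0 = 2
  P[2] = -1 + 0 = -1
  P[3] = -1 + 0 = -1
  P[4] = 7 + 12 = 19
  P[5] = -1 + 12 = 11
  P[6] = -6 + 12 = 6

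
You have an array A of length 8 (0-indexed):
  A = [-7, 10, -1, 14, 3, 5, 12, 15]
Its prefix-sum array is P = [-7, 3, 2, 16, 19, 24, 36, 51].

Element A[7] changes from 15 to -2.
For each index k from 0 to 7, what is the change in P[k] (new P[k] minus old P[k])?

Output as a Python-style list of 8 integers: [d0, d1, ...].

Answer: [0, 0, 0, 0, 0, 0, 0, -17]

Derivation:
Element change: A[7] 15 -> -2, delta = -17
For k < 7: P[k] unchanged, delta_P[k] = 0
For k >= 7: P[k] shifts by exactly -17
Delta array: [0, 0, 0, 0, 0, 0, 0, -17]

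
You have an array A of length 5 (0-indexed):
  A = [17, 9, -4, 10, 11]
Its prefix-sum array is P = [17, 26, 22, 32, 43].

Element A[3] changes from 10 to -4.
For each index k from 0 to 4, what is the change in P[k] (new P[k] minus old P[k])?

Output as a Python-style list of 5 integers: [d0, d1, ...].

Element change: A[3] 10 -> -4, delta = -14
For k < 3: P[k] unchanged, delta_P[k] = 0
For k >= 3: P[k] shifts by exactly -14
Delta array: [0, 0, 0, -14, -14]

Answer: [0, 0, 0, -14, -14]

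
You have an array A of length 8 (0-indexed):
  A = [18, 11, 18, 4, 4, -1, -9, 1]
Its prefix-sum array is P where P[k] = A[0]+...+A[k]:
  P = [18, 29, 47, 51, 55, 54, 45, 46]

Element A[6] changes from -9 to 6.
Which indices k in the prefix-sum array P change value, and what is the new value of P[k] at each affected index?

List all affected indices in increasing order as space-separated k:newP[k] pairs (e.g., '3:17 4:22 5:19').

Answer: 6:60 7:61

Derivation:
P[k] = A[0] + ... + A[k]
P[k] includes A[6] iff k >= 6
Affected indices: 6, 7, ..., 7; delta = 15
  P[6]: 45 + 15 = 60
  P[7]: 46 + 15 = 61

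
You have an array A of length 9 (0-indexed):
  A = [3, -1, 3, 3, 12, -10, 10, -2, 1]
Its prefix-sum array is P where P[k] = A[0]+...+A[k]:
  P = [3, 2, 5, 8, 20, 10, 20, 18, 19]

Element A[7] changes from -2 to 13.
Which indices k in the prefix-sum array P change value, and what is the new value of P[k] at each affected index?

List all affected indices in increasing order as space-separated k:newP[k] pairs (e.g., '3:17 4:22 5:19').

P[k] = A[0] + ... + A[k]
P[k] includes A[7] iff k >= 7
Affected indices: 7, 8, ..., 8; delta = 15
  P[7]: 18 + 15 = 33
  P[8]: 19 + 15 = 34

Answer: 7:33 8:34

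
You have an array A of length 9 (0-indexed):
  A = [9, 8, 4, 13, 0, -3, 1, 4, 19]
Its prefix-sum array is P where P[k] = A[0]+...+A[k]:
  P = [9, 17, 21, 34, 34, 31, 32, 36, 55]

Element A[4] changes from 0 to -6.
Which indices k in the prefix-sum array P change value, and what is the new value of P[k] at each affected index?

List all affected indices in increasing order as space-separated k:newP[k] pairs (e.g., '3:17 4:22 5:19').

Answer: 4:28 5:25 6:26 7:30 8:49

Derivation:
P[k] = A[0] + ... + A[k]
P[k] includes A[4] iff k >= 4
Affected indices: 4, 5, ..., 8; delta = -6
  P[4]: 34 + -6 = 28
  P[5]: 31 + -6 = 25
  P[6]: 32 + -6 = 26
  P[7]: 36 + -6 = 30
  P[8]: 55 + -6 = 49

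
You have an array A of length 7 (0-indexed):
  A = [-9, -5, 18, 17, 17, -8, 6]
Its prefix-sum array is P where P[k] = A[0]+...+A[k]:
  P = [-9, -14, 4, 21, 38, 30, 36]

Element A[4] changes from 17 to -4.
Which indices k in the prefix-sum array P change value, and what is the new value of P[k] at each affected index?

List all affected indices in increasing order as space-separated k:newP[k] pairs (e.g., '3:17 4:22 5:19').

Answer: 4:17 5:9 6:15

Derivation:
P[k] = A[0] + ... + A[k]
P[k] includes A[4] iff k >= 4
Affected indices: 4, 5, ..., 6; delta = -21
  P[4]: 38 + -21 = 17
  P[5]: 30 + -21 = 9
  P[6]: 36 + -21 = 15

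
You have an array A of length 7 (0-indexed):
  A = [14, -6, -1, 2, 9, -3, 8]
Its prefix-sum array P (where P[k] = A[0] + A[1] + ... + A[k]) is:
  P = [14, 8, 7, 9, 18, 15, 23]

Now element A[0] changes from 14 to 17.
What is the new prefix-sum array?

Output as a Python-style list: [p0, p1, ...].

Change: A[0] 14 -> 17, delta = 3
P[k] for k < 0: unchanged (A[0] not included)
P[k] for k >= 0: shift by delta = 3
  P[0] = 14 + 3 = 17
  P[1] = 8 + 3 = 11
  P[2] = 7 + 3 = 10
  P[3] = 9 + 3 = 12
  P[4] = 18 + 3 = 21
  P[5] = 15 + 3 = 18
  P[6] = 23 + 3 = 26

Answer: [17, 11, 10, 12, 21, 18, 26]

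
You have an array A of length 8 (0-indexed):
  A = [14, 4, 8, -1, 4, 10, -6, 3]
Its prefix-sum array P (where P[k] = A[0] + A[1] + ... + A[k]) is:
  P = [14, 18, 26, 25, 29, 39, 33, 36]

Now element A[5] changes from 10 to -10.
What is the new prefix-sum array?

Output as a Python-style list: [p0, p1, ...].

Change: A[5] 10 -> -10, delta = -20
P[k] for k < 5: unchanged (A[5] not included)
P[k] for k >= 5: shift by delta = -20
  P[0] = 14 + 0 = 14
  P[1] = 18 + 0 = 18
  P[2] = 26 + 0 = 26
  P[3] = 25 + 0 = 25
  P[4] = 29 + 0 = 29
  P[5] = 39 + -20 = 19
  P[6] = 33 + -20 = 13
  P[7] = 36 + -20 = 16

Answer: [14, 18, 26, 25, 29, 19, 13, 16]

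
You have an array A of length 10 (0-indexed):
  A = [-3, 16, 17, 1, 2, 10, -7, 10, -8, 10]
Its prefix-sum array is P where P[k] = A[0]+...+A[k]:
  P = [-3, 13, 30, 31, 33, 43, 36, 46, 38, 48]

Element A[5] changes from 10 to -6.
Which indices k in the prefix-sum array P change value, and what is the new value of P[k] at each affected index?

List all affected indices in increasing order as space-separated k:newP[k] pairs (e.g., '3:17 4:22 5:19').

P[k] = A[0] + ... + A[k]
P[k] includes A[5] iff k >= 5
Affected indices: 5, 6, ..., 9; delta = -16
  P[5]: 43 + -16 = 27
  P[6]: 36 + -16 = 20
  P[7]: 46 + -16 = 30
  P[8]: 38 + -16 = 22
  P[9]: 48 + -16 = 32

Answer: 5:27 6:20 7:30 8:22 9:32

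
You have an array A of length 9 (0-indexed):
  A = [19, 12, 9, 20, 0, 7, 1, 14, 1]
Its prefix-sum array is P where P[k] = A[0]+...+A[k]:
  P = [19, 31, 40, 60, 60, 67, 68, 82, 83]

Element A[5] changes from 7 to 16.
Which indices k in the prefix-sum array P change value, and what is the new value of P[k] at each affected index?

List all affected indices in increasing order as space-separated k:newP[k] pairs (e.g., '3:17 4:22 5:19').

Answer: 5:76 6:77 7:91 8:92

Derivation:
P[k] = A[0] + ... + A[k]
P[k] includes A[5] iff k >= 5
Affected indices: 5, 6, ..., 8; delta = 9
  P[5]: 67 + 9 = 76
  P[6]: 68 + 9 = 77
  P[7]: 82 + 9 = 91
  P[8]: 83 + 9 = 92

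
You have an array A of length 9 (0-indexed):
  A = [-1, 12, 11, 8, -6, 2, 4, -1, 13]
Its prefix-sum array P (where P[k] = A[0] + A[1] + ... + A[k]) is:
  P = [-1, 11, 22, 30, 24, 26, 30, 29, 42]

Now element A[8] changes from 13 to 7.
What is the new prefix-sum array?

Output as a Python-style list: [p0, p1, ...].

Change: A[8] 13 -> 7, delta = -6
P[k] for k < 8: unchanged (A[8] not included)
P[k] for k >= 8: shift by delta = -6
  P[0] = -1 + 0 = -1
  P[1] = 11 + 0 = 11
  P[2] = 22 + 0 = 22
  P[3] = 30 + 0 = 30
  P[4] = 24 + 0 = 24
  P[5] = 26 + 0 = 26
  P[6] = 30 + 0 = 30
  P[7] = 29 + 0 = 29
  P[8] = 42 + -6 = 36

Answer: [-1, 11, 22, 30, 24, 26, 30, 29, 36]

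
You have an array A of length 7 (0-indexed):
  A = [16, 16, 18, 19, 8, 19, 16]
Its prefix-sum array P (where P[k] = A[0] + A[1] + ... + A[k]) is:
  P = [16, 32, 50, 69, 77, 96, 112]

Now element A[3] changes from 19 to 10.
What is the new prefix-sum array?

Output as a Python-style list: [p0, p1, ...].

Change: A[3] 19 -> 10, delta = -9
P[k] for k < 3: unchanged (A[3] not included)
P[k] for k >= 3: shift by delta = -9
  P[0] = 16 + 0 = 16
  P[1] = 32 + 0 = 32
  P[2] = 50 + 0 = 50
  P[3] = 69 + -9 = 60
  P[4] = 77 + -9 = 68
  P[5] = 96 + -9 = 87
  P[6] = 112 + -9 = 103

Answer: [16, 32, 50, 60, 68, 87, 103]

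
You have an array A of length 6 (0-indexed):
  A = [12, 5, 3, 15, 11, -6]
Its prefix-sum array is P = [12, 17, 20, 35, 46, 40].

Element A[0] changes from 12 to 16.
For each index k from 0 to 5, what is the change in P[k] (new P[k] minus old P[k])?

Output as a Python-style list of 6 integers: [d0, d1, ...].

Answer: [4, 4, 4, 4, 4, 4]

Derivation:
Element change: A[0] 12 -> 16, delta = 4
For k < 0: P[k] unchanged, delta_P[k] = 0
For k >= 0: P[k] shifts by exactly 4
Delta array: [4, 4, 4, 4, 4, 4]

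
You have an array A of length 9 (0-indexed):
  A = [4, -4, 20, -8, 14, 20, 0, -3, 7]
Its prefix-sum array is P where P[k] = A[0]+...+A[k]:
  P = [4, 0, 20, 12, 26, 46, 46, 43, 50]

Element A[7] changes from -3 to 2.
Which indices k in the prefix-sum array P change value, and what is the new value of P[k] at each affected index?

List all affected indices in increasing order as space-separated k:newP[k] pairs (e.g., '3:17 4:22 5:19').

Answer: 7:48 8:55

Derivation:
P[k] = A[0] + ... + A[k]
P[k] includes A[7] iff k >= 7
Affected indices: 7, 8, ..., 8; delta = 5
  P[7]: 43 + 5 = 48
  P[8]: 50 + 5 = 55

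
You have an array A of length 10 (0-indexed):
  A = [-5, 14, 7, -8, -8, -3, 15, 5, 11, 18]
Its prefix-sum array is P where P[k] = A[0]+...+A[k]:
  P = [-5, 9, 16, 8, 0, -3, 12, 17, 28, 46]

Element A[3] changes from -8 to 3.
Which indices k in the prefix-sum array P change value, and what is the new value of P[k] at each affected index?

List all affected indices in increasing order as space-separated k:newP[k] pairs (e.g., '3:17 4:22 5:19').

P[k] = A[0] + ... + A[k]
P[k] includes A[3] iff k >= 3
Affected indices: 3, 4, ..., 9; delta = 11
  P[3]: 8 + 11 = 19
  P[4]: 0 + 11 = 11
  P[5]: -3 + 11 = 8
  P[6]: 12 + 11 = 23
  P[7]: 17 + 11 = 28
  P[8]: 28 + 11 = 39
  P[9]: 46 + 11 = 57

Answer: 3:19 4:11 5:8 6:23 7:28 8:39 9:57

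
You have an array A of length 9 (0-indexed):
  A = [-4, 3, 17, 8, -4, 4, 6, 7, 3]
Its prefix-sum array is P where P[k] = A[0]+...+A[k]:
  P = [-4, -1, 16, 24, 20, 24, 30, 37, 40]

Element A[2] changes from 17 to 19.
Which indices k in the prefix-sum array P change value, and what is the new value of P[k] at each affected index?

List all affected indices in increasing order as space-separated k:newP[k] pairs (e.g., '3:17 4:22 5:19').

Answer: 2:18 3:26 4:22 5:26 6:32 7:39 8:42

Derivation:
P[k] = A[0] + ... + A[k]
P[k] includes A[2] iff k >= 2
Affected indices: 2, 3, ..., 8; delta = 2
  P[2]: 16 + 2 = 18
  P[3]: 24 + 2 = 26
  P[4]: 20 + 2 = 22
  P[5]: 24 + 2 = 26
  P[6]: 30 + 2 = 32
  P[7]: 37 + 2 = 39
  P[8]: 40 + 2 = 42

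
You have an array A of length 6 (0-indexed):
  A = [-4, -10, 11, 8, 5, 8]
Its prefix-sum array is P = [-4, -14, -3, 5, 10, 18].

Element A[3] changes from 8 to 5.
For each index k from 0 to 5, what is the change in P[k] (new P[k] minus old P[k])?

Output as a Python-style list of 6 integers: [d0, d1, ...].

Answer: [0, 0, 0, -3, -3, -3]

Derivation:
Element change: A[3] 8 -> 5, delta = -3
For k < 3: P[k] unchanged, delta_P[k] = 0
For k >= 3: P[k] shifts by exactly -3
Delta array: [0, 0, 0, -3, -3, -3]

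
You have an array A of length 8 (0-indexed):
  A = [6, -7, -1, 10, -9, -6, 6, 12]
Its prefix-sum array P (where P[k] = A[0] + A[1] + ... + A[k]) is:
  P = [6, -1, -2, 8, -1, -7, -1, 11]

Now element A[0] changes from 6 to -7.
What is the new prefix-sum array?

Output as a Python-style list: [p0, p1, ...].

Change: A[0] 6 -> -7, delta = -13
P[k] for k < 0: unchanged (A[0] not included)
P[k] for k >= 0: shift by delta = -13
  P[0] = 6 + -13 = -7
  P[1] = -1 + -13 = -14
  P[2] = -2 + -13 = -15
  P[3] = 8 + -13 = -5
  P[4] = -1 + -13 = -14
  P[5] = -7 + -13 = -20
  P[6] = -1 + -13 = -14
  P[7] = 11 + -13 = -2

Answer: [-7, -14, -15, -5, -14, -20, -14, -2]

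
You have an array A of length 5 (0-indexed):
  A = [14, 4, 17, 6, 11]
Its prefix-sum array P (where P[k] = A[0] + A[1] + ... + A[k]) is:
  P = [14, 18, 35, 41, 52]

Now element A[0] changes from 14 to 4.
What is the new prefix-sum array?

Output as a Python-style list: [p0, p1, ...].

Change: A[0] 14 -> 4, delta = -10
P[k] for k < 0: unchanged (A[0] not included)
P[k] for k >= 0: shift by delta = -10
  P[0] = 14 + -10 = 4
  P[1] = 18 + -10 = 8
  P[2] = 35 + -10 = 25
  P[3] = 41 + -10 = 31
  P[4] = 52 + -10 = 42

Answer: [4, 8, 25, 31, 42]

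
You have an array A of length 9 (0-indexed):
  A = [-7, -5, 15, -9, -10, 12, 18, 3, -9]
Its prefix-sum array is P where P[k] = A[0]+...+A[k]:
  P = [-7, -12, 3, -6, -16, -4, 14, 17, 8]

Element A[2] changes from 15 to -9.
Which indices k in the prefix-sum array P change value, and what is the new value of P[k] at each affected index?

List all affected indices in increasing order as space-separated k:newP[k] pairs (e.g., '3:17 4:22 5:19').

P[k] = A[0] + ... + A[k]
P[k] includes A[2] iff k >= 2
Affected indices: 2, 3, ..., 8; delta = -24
  P[2]: 3 + -24 = -21
  P[3]: -6 + -24 = -30
  P[4]: -16 + -24 = -40
  P[5]: -4 + -24 = -28
  P[6]: 14 + -24 = -10
  P[7]: 17 + -24 = -7
  P[8]: 8 + -24 = -16

Answer: 2:-21 3:-30 4:-40 5:-28 6:-10 7:-7 8:-16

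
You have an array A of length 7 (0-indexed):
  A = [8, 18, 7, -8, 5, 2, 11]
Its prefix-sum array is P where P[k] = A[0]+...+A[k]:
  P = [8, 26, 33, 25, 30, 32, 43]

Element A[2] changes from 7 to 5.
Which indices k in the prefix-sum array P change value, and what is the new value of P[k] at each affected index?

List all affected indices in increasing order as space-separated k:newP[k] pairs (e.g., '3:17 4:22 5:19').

P[k] = A[0] + ... + A[k]
P[k] includes A[2] iff k >= 2
Affected indices: 2, 3, ..., 6; delta = -2
  P[2]: 33 + -2 = 31
  P[3]: 25 + -2 = 23
  P[4]: 30 + -2 = 28
  P[5]: 32 + -2 = 30
  P[6]: 43 + -2 = 41

Answer: 2:31 3:23 4:28 5:30 6:41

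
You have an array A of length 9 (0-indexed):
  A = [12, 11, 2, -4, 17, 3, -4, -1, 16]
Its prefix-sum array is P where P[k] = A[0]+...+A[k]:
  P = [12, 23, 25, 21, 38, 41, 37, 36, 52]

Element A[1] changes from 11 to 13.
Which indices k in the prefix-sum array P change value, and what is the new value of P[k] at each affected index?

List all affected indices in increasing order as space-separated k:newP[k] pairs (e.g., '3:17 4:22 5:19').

P[k] = A[0] + ... + A[k]
P[k] includes A[1] iff k >= 1
Affected indices: 1, 2, ..., 8; delta = 2
  P[1]: 23 + 2 = 25
  P[2]: 25 + 2 = 27
  P[3]: 21 + 2 = 23
  P[4]: 38 + 2 = 40
  P[5]: 41 + 2 = 43
  P[6]: 37 + 2 = 39
  P[7]: 36 + 2 = 38
  P[8]: 52 + 2 = 54

Answer: 1:25 2:27 3:23 4:40 5:43 6:39 7:38 8:54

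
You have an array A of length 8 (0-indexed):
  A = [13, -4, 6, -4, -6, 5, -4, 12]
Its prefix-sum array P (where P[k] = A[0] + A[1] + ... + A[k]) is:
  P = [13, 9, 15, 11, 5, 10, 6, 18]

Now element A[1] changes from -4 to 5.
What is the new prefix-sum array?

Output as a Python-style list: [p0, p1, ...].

Change: A[1] -4 -> 5, delta = 9
P[k] for k < 1: unchanged (A[1] not included)
P[k] for k >= 1: shift by delta = 9
  P[0] = 13 + 0 = 13
  P[1] = 9 + 9 = 18
  P[2] = 15 + 9 = 24
  P[3] = 11 + 9 = 20
  P[4] = 5 + 9 = 14
  P[5] = 10 + 9 = 19
  P[6] = 6 + 9 = 15
  P[7] = 18 + 9 = 27

Answer: [13, 18, 24, 20, 14, 19, 15, 27]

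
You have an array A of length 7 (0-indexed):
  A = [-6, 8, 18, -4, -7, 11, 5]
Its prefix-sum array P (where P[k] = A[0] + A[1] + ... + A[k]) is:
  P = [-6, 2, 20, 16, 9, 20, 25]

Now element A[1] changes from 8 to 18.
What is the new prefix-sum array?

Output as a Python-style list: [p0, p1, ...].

Change: A[1] 8 -> 18, delta = 10
P[k] for k < 1: unchanged (A[1] not included)
P[k] for k >= 1: shift by delta = 10
  P[0] = -6 + 0 = -6
  P[1] = 2 + 10 = 12
  P[2] = 20 + 10 = 30
  P[3] = 16 + 10 = 26
  P[4] = 9 + 10 = 19
  P[5] = 20 + 10 = 30
  P[6] = 25 + 10 = 35

Answer: [-6, 12, 30, 26, 19, 30, 35]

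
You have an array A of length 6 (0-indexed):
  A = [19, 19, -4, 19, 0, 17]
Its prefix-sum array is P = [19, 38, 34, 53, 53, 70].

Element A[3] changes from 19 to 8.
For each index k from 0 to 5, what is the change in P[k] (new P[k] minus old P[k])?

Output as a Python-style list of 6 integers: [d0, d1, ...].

Answer: [0, 0, 0, -11, -11, -11]

Derivation:
Element change: A[3] 19 -> 8, delta = -11
For k < 3: P[k] unchanged, delta_P[k] = 0
For k >= 3: P[k] shifts by exactly -11
Delta array: [0, 0, 0, -11, -11, -11]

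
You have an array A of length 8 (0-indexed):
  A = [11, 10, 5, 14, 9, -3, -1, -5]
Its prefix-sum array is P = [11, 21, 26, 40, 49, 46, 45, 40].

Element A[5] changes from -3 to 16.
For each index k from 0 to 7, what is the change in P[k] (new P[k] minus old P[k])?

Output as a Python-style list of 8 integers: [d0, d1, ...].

Element change: A[5] -3 -> 16, delta = 19
For k < 5: P[k] unchanged, delta_P[k] = 0
For k >= 5: P[k] shifts by exactly 19
Delta array: [0, 0, 0, 0, 0, 19, 19, 19]

Answer: [0, 0, 0, 0, 0, 19, 19, 19]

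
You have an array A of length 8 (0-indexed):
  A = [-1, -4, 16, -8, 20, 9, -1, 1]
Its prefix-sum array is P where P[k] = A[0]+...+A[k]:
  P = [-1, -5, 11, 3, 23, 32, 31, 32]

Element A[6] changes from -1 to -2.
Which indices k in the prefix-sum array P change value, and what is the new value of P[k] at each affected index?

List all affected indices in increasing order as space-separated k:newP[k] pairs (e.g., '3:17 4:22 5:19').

Answer: 6:30 7:31

Derivation:
P[k] = A[0] + ... + A[k]
P[k] includes A[6] iff k >= 6
Affected indices: 6, 7, ..., 7; delta = -1
  P[6]: 31 + -1 = 30
  P[7]: 32 + -1 = 31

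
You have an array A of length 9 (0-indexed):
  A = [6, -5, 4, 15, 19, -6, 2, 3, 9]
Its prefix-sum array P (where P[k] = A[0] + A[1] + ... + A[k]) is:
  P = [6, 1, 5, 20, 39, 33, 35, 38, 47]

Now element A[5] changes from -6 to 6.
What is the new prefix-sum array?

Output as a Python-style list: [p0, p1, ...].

Answer: [6, 1, 5, 20, 39, 45, 47, 50, 59]

Derivation:
Change: A[5] -6 -> 6, delta = 12
P[k] for k < 5: unchanged (A[5] not included)
P[k] for k >= 5: shift by delta = 12
  P[0] = 6 + 0 = 6
  P[1] = 1 + 0 = 1
  P[2] = 5 + 0 = 5
  P[3] = 20 + 0 = 20
  P[4] = 39 + 0 = 39
  P[5] = 33 + 12 = 45
  P[6] = 35 + 12 = 47
  P[7] = 38 + 12 = 50
  P[8] = 47 + 12 = 59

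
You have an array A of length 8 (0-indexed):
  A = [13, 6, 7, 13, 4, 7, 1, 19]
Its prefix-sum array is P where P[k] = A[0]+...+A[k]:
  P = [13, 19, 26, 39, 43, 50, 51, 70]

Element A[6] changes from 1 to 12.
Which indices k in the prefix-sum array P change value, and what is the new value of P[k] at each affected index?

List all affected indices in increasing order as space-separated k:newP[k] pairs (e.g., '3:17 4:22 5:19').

P[k] = A[0] + ... + A[k]
P[k] includes A[6] iff k >= 6
Affected indices: 6, 7, ..., 7; delta = 11
  P[6]: 51 + 11 = 62
  P[7]: 70 + 11 = 81

Answer: 6:62 7:81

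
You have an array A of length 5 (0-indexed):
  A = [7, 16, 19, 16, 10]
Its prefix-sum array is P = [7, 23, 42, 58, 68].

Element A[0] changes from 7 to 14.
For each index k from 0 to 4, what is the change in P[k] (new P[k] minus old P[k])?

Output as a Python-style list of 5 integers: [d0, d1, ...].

Answer: [7, 7, 7, 7, 7]

Derivation:
Element change: A[0] 7 -> 14, delta = 7
For k < 0: P[k] unchanged, delta_P[k] = 0
For k >= 0: P[k] shifts by exactly 7
Delta array: [7, 7, 7, 7, 7]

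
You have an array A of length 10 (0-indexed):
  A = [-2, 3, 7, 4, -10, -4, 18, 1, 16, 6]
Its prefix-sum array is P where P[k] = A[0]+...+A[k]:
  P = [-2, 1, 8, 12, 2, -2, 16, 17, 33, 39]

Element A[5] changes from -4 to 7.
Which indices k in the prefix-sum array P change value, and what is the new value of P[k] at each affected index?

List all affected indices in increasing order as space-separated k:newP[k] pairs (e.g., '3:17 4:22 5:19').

P[k] = A[0] + ... + A[k]
P[k] includes A[5] iff k >= 5
Affected indices: 5, 6, ..., 9; delta = 11
  P[5]: -2 + 11 = 9
  P[6]: 16 + 11 = 27
  P[7]: 17 + 11 = 28
  P[8]: 33 + 11 = 44
  P[9]: 39 + 11 = 50

Answer: 5:9 6:27 7:28 8:44 9:50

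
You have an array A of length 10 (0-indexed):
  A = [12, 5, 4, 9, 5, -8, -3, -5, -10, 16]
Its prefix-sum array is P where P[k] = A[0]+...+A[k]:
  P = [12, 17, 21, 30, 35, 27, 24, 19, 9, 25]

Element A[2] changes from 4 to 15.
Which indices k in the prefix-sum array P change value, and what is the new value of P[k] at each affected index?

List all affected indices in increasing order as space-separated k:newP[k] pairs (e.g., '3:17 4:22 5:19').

Answer: 2:32 3:41 4:46 5:38 6:35 7:30 8:20 9:36

Derivation:
P[k] = A[0] + ... + A[k]
P[k] includes A[2] iff k >= 2
Affected indices: 2, 3, ..., 9; delta = 11
  P[2]: 21 + 11 = 32
  P[3]: 30 + 11 = 41
  P[4]: 35 + 11 = 46
  P[5]: 27 + 11 = 38
  P[6]: 24 + 11 = 35
  P[7]: 19 + 11 = 30
  P[8]: 9 + 11 = 20
  P[9]: 25 + 11 = 36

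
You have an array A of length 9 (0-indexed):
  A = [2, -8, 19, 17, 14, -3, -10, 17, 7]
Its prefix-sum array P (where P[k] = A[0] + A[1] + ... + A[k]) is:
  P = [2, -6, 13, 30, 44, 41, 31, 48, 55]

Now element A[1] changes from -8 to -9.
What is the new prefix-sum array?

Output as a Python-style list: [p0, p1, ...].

Change: A[1] -8 -> -9, delta = -1
P[k] for k < 1: unchanged (A[1] not included)
P[k] for k >= 1: shift by delta = -1
  P[0] = 2 + 0 = 2
  P[1] = -6 + -1 = -7
  P[2] = 13 + -1 = 12
  P[3] = 30 + -1 = 29
  P[4] = 44 + -1 = 43
  P[5] = 41 + -1 = 40
  P[6] = 31 + -1 = 30
  P[7] = 48 + -1 = 47
  P[8] = 55 + -1 = 54

Answer: [2, -7, 12, 29, 43, 40, 30, 47, 54]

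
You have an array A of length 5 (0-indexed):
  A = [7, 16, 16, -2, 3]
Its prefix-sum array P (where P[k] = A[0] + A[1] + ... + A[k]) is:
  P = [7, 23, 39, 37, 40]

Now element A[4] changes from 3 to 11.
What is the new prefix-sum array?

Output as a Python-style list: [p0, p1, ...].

Answer: [7, 23, 39, 37, 48]

Derivation:
Change: A[4] 3 -> 11, delta = 8
P[k] for k < 4: unchanged (A[4] not included)
P[k] for k >= 4: shift by delta = 8
  P[0] = 7 + 0 = 7
  P[1] = 23 + 0 = 23
  P[2] = 39 + 0 = 39
  P[3] = 37 + 0 = 37
  P[4] = 40 + 8 = 48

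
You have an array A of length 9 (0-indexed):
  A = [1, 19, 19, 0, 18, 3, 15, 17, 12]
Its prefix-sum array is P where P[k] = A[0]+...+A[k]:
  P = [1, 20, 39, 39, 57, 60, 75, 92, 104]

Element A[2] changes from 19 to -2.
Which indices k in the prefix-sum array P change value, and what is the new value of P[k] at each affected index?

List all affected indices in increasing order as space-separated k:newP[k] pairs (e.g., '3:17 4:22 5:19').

Answer: 2:18 3:18 4:36 5:39 6:54 7:71 8:83

Derivation:
P[k] = A[0] + ... + A[k]
P[k] includes A[2] iff k >= 2
Affected indices: 2, 3, ..., 8; delta = -21
  P[2]: 39 + -21 = 18
  P[3]: 39 + -21 = 18
  P[4]: 57 + -21 = 36
  P[5]: 60 + -21 = 39
  P[6]: 75 + -21 = 54
  P[7]: 92 + -21 = 71
  P[8]: 104 + -21 = 83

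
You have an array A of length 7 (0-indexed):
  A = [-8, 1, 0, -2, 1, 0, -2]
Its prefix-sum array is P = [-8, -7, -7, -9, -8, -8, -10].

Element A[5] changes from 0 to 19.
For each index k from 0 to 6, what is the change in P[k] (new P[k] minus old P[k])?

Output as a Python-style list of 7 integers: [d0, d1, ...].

Element change: A[5] 0 -> 19, delta = 19
For k < 5: P[k] unchanged, delta_P[k] = 0
For k >= 5: P[k] shifts by exactly 19
Delta array: [0, 0, 0, 0, 0, 19, 19]

Answer: [0, 0, 0, 0, 0, 19, 19]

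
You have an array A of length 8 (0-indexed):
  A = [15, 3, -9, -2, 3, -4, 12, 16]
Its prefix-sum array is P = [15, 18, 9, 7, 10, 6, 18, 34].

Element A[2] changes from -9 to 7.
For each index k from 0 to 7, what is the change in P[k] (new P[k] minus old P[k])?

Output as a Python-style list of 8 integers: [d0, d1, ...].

Element change: A[2] -9 -> 7, delta = 16
For k < 2: P[k] unchanged, delta_P[k] = 0
For k >= 2: P[k] shifts by exactly 16
Delta array: [0, 0, 16, 16, 16, 16, 16, 16]

Answer: [0, 0, 16, 16, 16, 16, 16, 16]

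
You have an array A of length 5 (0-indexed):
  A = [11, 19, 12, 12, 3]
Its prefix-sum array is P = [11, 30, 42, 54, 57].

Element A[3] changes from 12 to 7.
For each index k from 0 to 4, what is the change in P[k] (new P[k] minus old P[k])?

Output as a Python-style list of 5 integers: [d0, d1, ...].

Answer: [0, 0, 0, -5, -5]

Derivation:
Element change: A[3] 12 -> 7, delta = -5
For k < 3: P[k] unchanged, delta_P[k] = 0
For k >= 3: P[k] shifts by exactly -5
Delta array: [0, 0, 0, -5, -5]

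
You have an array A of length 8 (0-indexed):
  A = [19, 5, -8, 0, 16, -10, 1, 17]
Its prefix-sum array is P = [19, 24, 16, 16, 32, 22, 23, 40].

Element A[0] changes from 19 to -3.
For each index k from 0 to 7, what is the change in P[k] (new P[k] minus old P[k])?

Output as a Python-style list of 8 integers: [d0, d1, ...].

Answer: [-22, -22, -22, -22, -22, -22, -22, -22]

Derivation:
Element change: A[0] 19 -> -3, delta = -22
For k < 0: P[k] unchanged, delta_P[k] = 0
For k >= 0: P[k] shifts by exactly -22
Delta array: [-22, -22, -22, -22, -22, -22, -22, -22]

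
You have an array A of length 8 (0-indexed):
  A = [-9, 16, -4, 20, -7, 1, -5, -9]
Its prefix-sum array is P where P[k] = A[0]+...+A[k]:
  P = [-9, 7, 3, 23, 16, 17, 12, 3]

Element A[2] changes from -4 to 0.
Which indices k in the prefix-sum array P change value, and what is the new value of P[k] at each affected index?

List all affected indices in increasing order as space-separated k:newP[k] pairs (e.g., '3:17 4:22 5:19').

P[k] = A[0] + ... + A[k]
P[k] includes A[2] iff k >= 2
Affected indices: 2, 3, ..., 7; delta = 4
  P[2]: 3 + 4 = 7
  P[3]: 23 + 4 = 27
  P[4]: 16 + 4 = 20
  P[5]: 17 + 4 = 21
  P[6]: 12 + 4 = 16
  P[7]: 3 + 4 = 7

Answer: 2:7 3:27 4:20 5:21 6:16 7:7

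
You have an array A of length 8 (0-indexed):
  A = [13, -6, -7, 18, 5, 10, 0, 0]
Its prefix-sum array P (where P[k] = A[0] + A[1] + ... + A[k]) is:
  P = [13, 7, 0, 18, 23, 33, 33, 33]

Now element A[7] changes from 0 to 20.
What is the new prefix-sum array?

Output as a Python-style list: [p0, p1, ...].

Change: A[7] 0 -> 20, delta = 20
P[k] for k < 7: unchanged (A[7] not included)
P[k] for k >= 7: shift by delta = 20
  P[0] = 13 + 0 = 13
  P[1] = 7 + 0 = 7
  P[2] = 0 + 0 = 0
  P[3] = 18 + 0 = 18
  P[4] = 23 + 0 = 23
  P[5] = 33 + 0 = 33
  P[6] = 33 + 0 = 33
  P[7] = 33 + 20 = 53

Answer: [13, 7, 0, 18, 23, 33, 33, 53]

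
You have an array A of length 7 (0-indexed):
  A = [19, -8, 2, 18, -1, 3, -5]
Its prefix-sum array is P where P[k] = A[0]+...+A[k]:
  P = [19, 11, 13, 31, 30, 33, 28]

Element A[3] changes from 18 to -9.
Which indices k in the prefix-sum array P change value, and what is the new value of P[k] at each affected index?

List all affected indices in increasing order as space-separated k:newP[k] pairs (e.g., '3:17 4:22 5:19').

P[k] = A[0] + ... + A[k]
P[k] includes A[3] iff k >= 3
Affected indices: 3, 4, ..., 6; delta = -27
  P[3]: 31 + -27 = 4
  P[4]: 30 + -27 = 3
  P[5]: 33 + -27 = 6
  P[6]: 28 + -27 = 1

Answer: 3:4 4:3 5:6 6:1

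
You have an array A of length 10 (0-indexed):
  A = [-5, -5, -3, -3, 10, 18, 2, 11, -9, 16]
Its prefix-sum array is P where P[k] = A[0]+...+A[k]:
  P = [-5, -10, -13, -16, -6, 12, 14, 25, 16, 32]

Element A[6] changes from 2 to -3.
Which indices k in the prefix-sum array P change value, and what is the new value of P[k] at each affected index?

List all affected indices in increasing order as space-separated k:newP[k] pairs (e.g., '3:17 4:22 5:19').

Answer: 6:9 7:20 8:11 9:27

Derivation:
P[k] = A[0] + ... + A[k]
P[k] includes A[6] iff k >= 6
Affected indices: 6, 7, ..., 9; delta = -5
  P[6]: 14 + -5 = 9
  P[7]: 25 + -5 = 20
  P[8]: 16 + -5 = 11
  P[9]: 32 + -5 = 27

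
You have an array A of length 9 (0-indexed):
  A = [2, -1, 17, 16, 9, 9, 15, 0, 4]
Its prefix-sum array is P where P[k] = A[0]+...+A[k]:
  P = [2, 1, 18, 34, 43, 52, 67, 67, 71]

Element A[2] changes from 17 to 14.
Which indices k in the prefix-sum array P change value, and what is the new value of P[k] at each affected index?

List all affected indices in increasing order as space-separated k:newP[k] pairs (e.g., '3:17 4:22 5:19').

Answer: 2:15 3:31 4:40 5:49 6:64 7:64 8:68

Derivation:
P[k] = A[0] + ... + A[k]
P[k] includes A[2] iff k >= 2
Affected indices: 2, 3, ..., 8; delta = -3
  P[2]: 18 + -3 = 15
  P[3]: 34 + -3 = 31
  P[4]: 43 + -3 = 40
  P[5]: 52 + -3 = 49
  P[6]: 67 + -3 = 64
  P[7]: 67 + -3 = 64
  P[8]: 71 + -3 = 68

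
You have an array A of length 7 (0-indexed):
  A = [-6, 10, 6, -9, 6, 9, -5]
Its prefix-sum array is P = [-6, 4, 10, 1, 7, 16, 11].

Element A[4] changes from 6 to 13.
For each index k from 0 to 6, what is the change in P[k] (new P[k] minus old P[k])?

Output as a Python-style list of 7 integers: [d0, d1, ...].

Element change: A[4] 6 -> 13, delta = 7
For k < 4: P[k] unchanged, delta_P[k] = 0
For k >= 4: P[k] shifts by exactly 7
Delta array: [0, 0, 0, 0, 7, 7, 7]

Answer: [0, 0, 0, 0, 7, 7, 7]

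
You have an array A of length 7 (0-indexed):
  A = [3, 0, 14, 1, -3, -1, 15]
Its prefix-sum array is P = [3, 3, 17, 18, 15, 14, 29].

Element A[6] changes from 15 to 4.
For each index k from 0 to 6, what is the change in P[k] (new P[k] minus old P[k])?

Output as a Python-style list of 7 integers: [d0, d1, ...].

Element change: A[6] 15 -> 4, delta = -11
For k < 6: P[k] unchanged, delta_P[k] = 0
For k >= 6: P[k] shifts by exactly -11
Delta array: [0, 0, 0, 0, 0, 0, -11]

Answer: [0, 0, 0, 0, 0, 0, -11]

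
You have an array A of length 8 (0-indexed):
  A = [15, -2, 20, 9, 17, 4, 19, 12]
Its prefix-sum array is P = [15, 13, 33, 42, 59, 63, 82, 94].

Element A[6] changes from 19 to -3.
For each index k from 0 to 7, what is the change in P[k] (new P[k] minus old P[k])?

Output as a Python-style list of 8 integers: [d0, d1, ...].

Element change: A[6] 19 -> -3, delta = -22
For k < 6: P[k] unchanged, delta_P[k] = 0
For k >= 6: P[k] shifts by exactly -22
Delta array: [0, 0, 0, 0, 0, 0, -22, -22]

Answer: [0, 0, 0, 0, 0, 0, -22, -22]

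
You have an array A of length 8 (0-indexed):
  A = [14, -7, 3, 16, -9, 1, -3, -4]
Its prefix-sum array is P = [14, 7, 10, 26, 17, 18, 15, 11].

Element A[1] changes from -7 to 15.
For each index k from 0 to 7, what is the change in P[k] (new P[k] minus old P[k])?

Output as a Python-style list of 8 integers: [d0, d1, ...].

Element change: A[1] -7 -> 15, delta = 22
For k < 1: P[k] unchanged, delta_P[k] = 0
For k >= 1: P[k] shifts by exactly 22
Delta array: [0, 22, 22, 22, 22, 22, 22, 22]

Answer: [0, 22, 22, 22, 22, 22, 22, 22]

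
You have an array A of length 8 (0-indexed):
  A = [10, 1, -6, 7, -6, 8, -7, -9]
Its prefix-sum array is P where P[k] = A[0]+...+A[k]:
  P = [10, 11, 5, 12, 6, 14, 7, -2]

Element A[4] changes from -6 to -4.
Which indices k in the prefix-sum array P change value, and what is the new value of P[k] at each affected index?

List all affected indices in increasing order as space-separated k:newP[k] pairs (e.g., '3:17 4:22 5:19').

P[k] = A[0] + ... + A[k]
P[k] includes A[4] iff k >= 4
Affected indices: 4, 5, ..., 7; delta = 2
  P[4]: 6 + 2 = 8
  P[5]: 14 + 2 = 16
  P[6]: 7 + 2 = 9
  P[7]: -2 + 2 = 0

Answer: 4:8 5:16 6:9 7:0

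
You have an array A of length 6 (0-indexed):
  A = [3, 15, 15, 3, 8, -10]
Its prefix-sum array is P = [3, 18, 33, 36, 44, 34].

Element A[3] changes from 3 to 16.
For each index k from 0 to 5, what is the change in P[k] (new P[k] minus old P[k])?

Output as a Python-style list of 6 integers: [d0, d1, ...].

Answer: [0, 0, 0, 13, 13, 13]

Derivation:
Element change: A[3] 3 -> 16, delta = 13
For k < 3: P[k] unchanged, delta_P[k] = 0
For k >= 3: P[k] shifts by exactly 13
Delta array: [0, 0, 0, 13, 13, 13]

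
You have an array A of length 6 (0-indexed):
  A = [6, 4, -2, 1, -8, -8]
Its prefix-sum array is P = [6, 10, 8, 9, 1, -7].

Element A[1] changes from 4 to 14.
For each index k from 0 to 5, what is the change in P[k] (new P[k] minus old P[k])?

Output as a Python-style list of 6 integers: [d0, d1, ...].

Answer: [0, 10, 10, 10, 10, 10]

Derivation:
Element change: A[1] 4 -> 14, delta = 10
For k < 1: P[k] unchanged, delta_P[k] = 0
For k >= 1: P[k] shifts by exactly 10
Delta array: [0, 10, 10, 10, 10, 10]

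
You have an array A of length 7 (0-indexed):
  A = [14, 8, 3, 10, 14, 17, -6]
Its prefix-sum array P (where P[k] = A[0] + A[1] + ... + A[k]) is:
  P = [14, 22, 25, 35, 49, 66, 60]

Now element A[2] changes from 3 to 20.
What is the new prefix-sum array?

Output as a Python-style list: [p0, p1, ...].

Answer: [14, 22, 42, 52, 66, 83, 77]

Derivation:
Change: A[2] 3 -> 20, delta = 17
P[k] for k < 2: unchanged (A[2] not included)
P[k] for k >= 2: shift by delta = 17
  P[0] = 14 + 0 = 14
  P[1] = 22 + 0 = 22
  P[2] = 25 + 17 = 42
  P[3] = 35 + 17 = 52
  P[4] = 49 + 17 = 66
  P[5] = 66 + 17 = 83
  P[6] = 60 + 17 = 77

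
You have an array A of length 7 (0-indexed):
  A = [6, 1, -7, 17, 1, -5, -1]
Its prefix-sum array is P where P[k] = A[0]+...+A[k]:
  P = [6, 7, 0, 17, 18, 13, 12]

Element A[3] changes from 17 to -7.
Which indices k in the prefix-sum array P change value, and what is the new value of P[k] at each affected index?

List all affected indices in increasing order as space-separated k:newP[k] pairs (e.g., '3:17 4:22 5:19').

Answer: 3:-7 4:-6 5:-11 6:-12

Derivation:
P[k] = A[0] + ... + A[k]
P[k] includes A[3] iff k >= 3
Affected indices: 3, 4, ..., 6; delta = -24
  P[3]: 17 + -24 = -7
  P[4]: 18 + -24 = -6
  P[5]: 13 + -24 = -11
  P[6]: 12 + -24 = -12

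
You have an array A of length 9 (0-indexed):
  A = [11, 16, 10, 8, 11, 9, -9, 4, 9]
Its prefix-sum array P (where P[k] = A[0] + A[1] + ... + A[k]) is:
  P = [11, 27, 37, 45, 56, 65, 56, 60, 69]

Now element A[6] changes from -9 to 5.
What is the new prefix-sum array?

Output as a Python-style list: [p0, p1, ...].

Answer: [11, 27, 37, 45, 56, 65, 70, 74, 83]

Derivation:
Change: A[6] -9 -> 5, delta = 14
P[k] for k < 6: unchanged (A[6] not included)
P[k] for k >= 6: shift by delta = 14
  P[0] = 11 + 0 = 11
  P[1] = 27 + 0 = 27
  P[2] = 37 + 0 = 37
  P[3] = 45 + 0 = 45
  P[4] = 56 + 0 = 56
  P[5] = 65 + 0 = 65
  P[6] = 56 + 14 = 70
  P[7] = 60 + 14 = 74
  P[8] = 69 + 14 = 83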